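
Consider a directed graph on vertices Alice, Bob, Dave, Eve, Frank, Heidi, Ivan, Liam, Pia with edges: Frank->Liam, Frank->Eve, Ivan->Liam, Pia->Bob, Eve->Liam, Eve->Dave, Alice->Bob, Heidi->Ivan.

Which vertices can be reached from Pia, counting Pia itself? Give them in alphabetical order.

Start at Pia.
Its neighbours: Bob.
Nothing further is reachable.

Bob, Pia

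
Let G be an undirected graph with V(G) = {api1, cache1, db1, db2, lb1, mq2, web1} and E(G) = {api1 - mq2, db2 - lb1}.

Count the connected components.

From api1: component {api1, mq2}.
From cache1: component {cache1}.
From db1: component {db1}.
From db2: component {db2, lb1}.
From web1: component {web1}.
That's 5 components.

5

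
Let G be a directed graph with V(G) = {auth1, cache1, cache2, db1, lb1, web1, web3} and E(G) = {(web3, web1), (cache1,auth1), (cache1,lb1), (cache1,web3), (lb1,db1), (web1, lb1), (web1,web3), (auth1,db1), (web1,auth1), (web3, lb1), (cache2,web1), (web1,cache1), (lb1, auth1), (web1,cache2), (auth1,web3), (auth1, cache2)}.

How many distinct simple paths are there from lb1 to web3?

3

lb1→auth1→cache2→web1→cache1→web3
lb1→auth1→cache2→web1→web3
lb1→auth1→web3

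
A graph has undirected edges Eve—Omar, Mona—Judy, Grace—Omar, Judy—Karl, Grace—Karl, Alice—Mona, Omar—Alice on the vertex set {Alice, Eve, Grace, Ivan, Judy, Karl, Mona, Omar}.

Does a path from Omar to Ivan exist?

No

Explore from Omar.
Distance 1: reach Alice, Eve, Grace.
Distance 2: reach Karl, Mona.
Distance 3: reach Judy.
The search is exhausted without reaching Ivan; it lies in a different component.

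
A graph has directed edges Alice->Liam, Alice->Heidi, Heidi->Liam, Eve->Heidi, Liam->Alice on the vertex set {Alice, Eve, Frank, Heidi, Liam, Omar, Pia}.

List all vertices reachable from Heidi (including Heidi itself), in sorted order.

Start at Heidi.
Its neighbours: Liam.
Then their neighbours: Alice.
Nothing further is reachable.

Alice, Heidi, Liam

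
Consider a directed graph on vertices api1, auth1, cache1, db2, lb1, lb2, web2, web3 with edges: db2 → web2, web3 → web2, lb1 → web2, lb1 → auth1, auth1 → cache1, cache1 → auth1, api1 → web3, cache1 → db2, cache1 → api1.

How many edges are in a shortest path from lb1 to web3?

Distance 0: lb1.
Distance 1: auth1, web2.
Distance 2: cache1.
Distance 3: api1, db2.
Distance 4: web3 — contains web3.

4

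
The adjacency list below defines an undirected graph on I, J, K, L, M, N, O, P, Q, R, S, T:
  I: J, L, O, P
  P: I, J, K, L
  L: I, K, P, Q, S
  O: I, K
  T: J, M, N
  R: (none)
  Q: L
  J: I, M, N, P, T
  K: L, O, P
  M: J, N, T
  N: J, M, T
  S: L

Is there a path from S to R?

Explore from S.
Distance 1: reach L.
Distance 2: reach I, K, P, Q.
Distance 3: reach J, O.
Distance 4: reach M, N, T.
The search is exhausted without reaching R; it lies in a different component.

No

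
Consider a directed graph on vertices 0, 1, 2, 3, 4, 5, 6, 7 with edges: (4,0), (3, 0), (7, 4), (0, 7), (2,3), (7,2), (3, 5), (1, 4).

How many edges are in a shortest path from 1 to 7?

3

Distance 0: 1.
Distance 1: 4.
Distance 2: 0.
Distance 3: 7 — contains 7.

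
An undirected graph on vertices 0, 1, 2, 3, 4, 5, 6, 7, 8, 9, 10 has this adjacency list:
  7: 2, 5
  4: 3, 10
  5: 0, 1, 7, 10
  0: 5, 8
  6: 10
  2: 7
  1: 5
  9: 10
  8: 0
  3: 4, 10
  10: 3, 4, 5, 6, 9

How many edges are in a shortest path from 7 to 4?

3

Distance 0: 7.
Distance 1: 2, 5.
Distance 2: 0, 1, 10.
Distance 3: 3, 4, 6, 8, 9 — contains 4.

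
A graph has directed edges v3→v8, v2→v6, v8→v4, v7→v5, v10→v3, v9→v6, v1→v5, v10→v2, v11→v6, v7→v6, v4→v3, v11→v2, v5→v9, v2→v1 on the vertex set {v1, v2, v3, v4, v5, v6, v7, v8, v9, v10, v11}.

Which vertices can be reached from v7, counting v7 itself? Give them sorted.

v5, v6, v7, v9

Start at v7.
Its neighbours: v5, v6.
Then their neighbours: v9.
Nothing further is reachable.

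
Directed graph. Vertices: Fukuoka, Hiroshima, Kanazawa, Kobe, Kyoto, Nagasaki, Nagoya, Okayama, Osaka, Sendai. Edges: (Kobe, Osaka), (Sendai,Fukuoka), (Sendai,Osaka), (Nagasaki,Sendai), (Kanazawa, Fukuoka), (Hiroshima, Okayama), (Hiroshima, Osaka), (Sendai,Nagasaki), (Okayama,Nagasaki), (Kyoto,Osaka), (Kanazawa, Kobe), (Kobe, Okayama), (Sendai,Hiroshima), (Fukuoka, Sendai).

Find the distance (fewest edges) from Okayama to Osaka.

Distance 0: Okayama.
Distance 1: Nagasaki.
Distance 2: Sendai.
Distance 3: Fukuoka, Hiroshima, Osaka — contains Osaka.

3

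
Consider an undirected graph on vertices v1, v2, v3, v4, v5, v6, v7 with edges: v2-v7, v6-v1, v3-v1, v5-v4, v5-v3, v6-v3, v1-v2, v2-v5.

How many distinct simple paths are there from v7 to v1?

3

v7–v2–v1
v7–v2–v5–v3–v1
v7–v2–v5–v3–v6–v1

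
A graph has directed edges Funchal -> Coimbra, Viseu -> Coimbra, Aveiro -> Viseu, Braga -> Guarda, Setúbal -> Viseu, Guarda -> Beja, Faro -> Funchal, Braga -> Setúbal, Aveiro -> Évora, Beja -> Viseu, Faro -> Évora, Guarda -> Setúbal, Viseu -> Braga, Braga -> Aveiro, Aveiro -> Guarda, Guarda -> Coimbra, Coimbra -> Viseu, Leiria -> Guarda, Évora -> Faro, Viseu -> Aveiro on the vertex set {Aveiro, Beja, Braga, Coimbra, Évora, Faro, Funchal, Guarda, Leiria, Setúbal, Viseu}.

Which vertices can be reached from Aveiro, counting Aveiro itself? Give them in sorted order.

Aveiro, Beja, Braga, Coimbra, Évora, Faro, Funchal, Guarda, Setúbal, Viseu

Start at Aveiro.
Its neighbours: Évora, Guarda, Viseu.
Then their neighbours: Beja, Braga, Coimbra, Faro, Setúbal.
Then next layer: Funchal.
Nothing further is reachable.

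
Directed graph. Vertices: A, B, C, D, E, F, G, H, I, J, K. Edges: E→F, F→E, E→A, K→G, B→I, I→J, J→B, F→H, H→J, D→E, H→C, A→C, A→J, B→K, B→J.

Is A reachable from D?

Explore from D.
Distance 1: reach E.
Distance 2: reach A, F.
Found A.

Yes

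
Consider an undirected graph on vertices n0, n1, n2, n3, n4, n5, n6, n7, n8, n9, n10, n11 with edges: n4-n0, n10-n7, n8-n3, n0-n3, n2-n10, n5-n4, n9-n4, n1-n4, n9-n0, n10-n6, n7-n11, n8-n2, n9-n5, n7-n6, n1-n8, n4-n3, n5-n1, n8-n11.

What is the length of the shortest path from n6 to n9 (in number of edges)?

Distance 0: n6.
Distance 1: n7, n10.
Distance 2: n2, n11.
Distance 3: n8.
Distance 4: n1, n3.
Distance 5: n0, n4, n5.
Distance 6: n9 — contains n9.

6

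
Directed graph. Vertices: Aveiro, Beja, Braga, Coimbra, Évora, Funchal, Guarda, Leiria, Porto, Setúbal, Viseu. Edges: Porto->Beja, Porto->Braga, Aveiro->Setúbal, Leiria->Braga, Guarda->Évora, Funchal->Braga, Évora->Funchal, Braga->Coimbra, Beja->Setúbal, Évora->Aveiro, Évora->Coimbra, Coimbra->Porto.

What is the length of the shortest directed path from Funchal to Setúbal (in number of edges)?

5

Distance 0: Funchal.
Distance 1: Braga.
Distance 2: Coimbra.
Distance 3: Porto.
Distance 4: Beja.
Distance 5: Setúbal — contains Setúbal.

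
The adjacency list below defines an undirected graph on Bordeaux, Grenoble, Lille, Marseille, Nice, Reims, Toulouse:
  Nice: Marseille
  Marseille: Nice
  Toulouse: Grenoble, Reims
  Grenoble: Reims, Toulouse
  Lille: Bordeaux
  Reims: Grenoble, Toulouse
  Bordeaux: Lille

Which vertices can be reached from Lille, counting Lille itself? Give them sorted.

Bordeaux, Lille

Start at Lille.
Its neighbours: Bordeaux.
Nothing further is reachable.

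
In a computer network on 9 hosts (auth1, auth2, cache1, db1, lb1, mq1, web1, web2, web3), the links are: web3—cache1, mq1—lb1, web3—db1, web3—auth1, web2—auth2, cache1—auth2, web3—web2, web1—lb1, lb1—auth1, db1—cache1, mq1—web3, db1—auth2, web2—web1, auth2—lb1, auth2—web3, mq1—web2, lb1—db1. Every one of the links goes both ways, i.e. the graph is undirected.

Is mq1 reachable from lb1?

Yes

Explore from lb1.
Distance 1: reach auth1, auth2, db1, mq1, web1.
Found mq1.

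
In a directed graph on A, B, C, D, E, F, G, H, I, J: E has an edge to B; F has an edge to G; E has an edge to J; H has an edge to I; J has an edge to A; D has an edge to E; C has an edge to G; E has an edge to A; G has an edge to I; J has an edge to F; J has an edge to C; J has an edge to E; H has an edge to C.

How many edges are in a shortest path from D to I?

5

Distance 0: D.
Distance 1: E.
Distance 2: A, B, J.
Distance 3: C, F.
Distance 4: G.
Distance 5: I — contains I.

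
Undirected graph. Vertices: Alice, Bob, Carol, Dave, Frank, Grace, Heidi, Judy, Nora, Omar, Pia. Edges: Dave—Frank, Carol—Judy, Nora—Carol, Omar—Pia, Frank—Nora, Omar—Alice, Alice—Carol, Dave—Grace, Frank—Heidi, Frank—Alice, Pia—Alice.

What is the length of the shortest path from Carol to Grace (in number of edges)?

4

Distance 0: Carol.
Distance 1: Alice, Judy, Nora.
Distance 2: Frank, Omar, Pia.
Distance 3: Dave, Heidi.
Distance 4: Grace — contains Grace.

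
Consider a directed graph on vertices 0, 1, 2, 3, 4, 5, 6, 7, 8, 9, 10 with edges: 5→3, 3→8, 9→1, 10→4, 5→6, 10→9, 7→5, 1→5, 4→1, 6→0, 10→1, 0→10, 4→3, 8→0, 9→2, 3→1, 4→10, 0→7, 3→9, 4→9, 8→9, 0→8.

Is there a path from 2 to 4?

No

2 has no outgoing edges, so nothing is reachable from it.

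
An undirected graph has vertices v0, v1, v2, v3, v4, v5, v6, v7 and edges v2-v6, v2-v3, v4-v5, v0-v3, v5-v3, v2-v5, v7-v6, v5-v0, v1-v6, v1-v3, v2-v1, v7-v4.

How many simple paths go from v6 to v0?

v6–v1–v2–v3–v0
v6–v1–v2–v3–v5–v0
v6–v1–v2–v5–v0
v6–v1–v2–v5–v3–v0
v6–v1–v3–v0
v6–v1–v3–v2–v5–v0
v6–v1–v3–v5–v0
v6–v2–v1–v3–v0
... and 9 more.

17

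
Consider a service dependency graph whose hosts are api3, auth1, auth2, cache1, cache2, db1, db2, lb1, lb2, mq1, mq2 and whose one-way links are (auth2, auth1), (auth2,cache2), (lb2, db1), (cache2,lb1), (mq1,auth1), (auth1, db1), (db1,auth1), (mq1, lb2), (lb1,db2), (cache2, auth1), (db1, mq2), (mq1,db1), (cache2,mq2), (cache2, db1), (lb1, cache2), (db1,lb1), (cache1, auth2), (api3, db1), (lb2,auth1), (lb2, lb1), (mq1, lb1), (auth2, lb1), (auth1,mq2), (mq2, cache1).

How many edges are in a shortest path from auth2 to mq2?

2

Distance 0: auth2.
Distance 1: auth1, cache2, lb1.
Distance 2: db1, db2, mq2 — contains mq2.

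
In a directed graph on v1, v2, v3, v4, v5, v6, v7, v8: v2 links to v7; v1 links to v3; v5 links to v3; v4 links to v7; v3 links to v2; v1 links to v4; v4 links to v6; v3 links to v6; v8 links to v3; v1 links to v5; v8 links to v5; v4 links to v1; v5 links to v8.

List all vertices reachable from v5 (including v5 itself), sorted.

v2, v3, v5, v6, v7, v8

Start at v5.
Its neighbours: v3, v8.
Then their neighbours: v2, v6.
Then next layer: v7.
Nothing further is reachable.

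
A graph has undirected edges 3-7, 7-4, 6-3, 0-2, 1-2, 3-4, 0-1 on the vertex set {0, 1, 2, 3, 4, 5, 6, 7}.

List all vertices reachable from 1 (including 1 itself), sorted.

0, 1, 2

Start at 1.
Its neighbours: 0, 2.
Nothing further is reachable.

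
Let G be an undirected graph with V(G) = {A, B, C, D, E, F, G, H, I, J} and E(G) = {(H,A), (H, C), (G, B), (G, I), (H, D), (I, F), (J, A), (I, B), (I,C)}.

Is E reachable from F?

Explore from F.
Distance 1: reach I.
Distance 2: reach B, C, G.
Distance 3: reach H.
Distance 4: reach A, D.
Distance 5: reach J.
The search is exhausted without reaching E; it lies in a different component.

No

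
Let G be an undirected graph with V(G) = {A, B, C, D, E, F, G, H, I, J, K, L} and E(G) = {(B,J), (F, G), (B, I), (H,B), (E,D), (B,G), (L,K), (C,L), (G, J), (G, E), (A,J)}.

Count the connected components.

2

From A: component {A, B, D, E, F, G, H, I, J}.
From C: component {C, K, L}.
That's 2 components.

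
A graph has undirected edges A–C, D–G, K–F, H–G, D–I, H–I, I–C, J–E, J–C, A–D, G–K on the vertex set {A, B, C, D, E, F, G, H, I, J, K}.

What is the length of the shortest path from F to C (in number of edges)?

5

Distance 0: F.
Distance 1: K.
Distance 2: G.
Distance 3: D, H.
Distance 4: A, I.
Distance 5: C — contains C.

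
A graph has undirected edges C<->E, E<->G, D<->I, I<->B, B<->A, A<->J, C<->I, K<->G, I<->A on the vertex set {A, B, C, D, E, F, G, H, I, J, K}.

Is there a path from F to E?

F has no edges, so nothing is reachable from it.

No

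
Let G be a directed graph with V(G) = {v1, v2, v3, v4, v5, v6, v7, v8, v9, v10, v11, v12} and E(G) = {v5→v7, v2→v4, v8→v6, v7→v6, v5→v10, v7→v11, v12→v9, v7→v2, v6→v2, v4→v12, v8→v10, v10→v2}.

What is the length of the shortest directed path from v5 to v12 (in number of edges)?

Distance 0: v5.
Distance 1: v7, v10.
Distance 2: v2, v6, v11.
Distance 3: v4.
Distance 4: v12 — contains v12.

4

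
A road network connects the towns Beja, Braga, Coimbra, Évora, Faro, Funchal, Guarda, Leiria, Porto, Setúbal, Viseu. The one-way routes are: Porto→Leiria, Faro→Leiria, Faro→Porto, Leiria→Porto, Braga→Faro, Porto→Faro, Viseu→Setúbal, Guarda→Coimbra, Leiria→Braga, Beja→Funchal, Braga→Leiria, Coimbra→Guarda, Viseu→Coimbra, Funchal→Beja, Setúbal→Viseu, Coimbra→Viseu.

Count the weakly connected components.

From Beja: component {Beja, Funchal}.
From Braga: component {Braga, Faro, Leiria, Porto}.
From Coimbra: component {Coimbra, Guarda, Setúbal, Viseu}.
From Évora: component {Évora}.
That's 4 components.

4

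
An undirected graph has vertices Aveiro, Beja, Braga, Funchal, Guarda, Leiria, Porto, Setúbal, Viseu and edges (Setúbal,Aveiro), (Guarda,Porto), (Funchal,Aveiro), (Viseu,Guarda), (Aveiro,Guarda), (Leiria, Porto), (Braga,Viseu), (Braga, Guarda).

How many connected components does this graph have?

From Aveiro: component {Aveiro, Braga, Funchal, Guarda, Leiria, Porto, Setúbal, Viseu}.
From Beja: component {Beja}.
That's 2 components.

2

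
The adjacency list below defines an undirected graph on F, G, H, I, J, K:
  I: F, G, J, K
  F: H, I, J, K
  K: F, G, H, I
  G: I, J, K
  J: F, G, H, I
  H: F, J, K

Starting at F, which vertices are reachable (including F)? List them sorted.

Start at F.
Its neighbours: H, I, J, K.
Then their neighbours: G.
Every vertex is now reached.

F, G, H, I, J, K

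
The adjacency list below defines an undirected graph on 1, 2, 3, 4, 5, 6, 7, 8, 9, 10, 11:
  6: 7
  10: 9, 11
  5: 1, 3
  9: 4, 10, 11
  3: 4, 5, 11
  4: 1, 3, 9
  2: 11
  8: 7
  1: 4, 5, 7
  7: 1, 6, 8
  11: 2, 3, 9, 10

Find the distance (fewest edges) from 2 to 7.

5

Distance 0: 2.
Distance 1: 11.
Distance 2: 3, 9, 10.
Distance 3: 4, 5.
Distance 4: 1.
Distance 5: 7 — contains 7.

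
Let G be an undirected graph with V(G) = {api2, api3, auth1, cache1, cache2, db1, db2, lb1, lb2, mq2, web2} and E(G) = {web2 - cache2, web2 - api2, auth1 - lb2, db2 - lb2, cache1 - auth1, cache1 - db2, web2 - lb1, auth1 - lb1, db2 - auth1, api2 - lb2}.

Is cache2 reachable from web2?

Yes

Explore from web2.
Distance 1: reach api2, cache2, lb1.
Found cache2.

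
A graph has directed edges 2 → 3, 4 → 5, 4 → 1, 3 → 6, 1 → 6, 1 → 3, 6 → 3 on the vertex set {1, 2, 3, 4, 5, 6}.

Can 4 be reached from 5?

No

5 has no outgoing edges, so nothing is reachable from it.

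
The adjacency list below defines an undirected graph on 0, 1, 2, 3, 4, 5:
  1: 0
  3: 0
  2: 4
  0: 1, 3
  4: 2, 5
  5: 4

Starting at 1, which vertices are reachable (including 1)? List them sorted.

Start at 1.
Its neighbours: 0.
Then their neighbours: 3.
Nothing further is reachable.

0, 1, 3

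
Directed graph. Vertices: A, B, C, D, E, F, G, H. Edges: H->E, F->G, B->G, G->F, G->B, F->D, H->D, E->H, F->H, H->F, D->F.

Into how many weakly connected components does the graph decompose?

3

From A: component {A}.
From B: component {B, D, E, F, G, H}.
From C: component {C}.
That's 3 components.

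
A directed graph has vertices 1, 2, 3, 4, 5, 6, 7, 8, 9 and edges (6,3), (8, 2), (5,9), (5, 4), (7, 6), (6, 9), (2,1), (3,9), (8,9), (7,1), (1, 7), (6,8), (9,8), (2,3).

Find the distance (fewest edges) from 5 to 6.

Distance 0: 5.
Distance 1: 4, 9.
Distance 2: 8.
Distance 3: 2.
Distance 4: 1, 3.
Distance 5: 7.
Distance 6: 6 — contains 6.

6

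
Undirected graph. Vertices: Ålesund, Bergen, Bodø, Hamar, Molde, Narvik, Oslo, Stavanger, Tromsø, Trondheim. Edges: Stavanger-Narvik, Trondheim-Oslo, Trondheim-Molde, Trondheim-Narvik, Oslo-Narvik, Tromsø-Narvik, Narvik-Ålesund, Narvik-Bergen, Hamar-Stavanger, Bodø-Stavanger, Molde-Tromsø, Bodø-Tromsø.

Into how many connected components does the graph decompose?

From Ålesund: component {Ålesund, Bergen, Bodø, Hamar, Molde, Narvik, Oslo, Stavanger, Tromsø, Trondheim}.
That's 1 component.

1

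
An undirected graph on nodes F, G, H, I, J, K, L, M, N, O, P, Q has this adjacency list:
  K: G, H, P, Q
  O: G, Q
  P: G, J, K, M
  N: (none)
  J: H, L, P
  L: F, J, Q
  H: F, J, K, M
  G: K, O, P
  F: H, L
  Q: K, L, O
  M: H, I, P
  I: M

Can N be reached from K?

Explore from K.
Distance 1: reach G, H, P, Q.
Distance 2: reach F, J, L, M, O.
Distance 3: reach I.
The search is exhausted without reaching N; it lies in a different component.

No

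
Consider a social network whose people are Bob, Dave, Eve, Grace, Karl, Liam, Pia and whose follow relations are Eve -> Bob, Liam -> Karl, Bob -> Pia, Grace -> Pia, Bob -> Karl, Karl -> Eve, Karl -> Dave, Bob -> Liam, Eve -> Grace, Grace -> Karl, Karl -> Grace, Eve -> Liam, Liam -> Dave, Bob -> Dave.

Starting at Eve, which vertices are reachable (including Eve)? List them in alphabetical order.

Start at Eve.
Its neighbours: Bob, Grace, Liam.
Then their neighbours: Dave, Karl, Pia.
Every vertex is now reached.

Bob, Dave, Eve, Grace, Karl, Liam, Pia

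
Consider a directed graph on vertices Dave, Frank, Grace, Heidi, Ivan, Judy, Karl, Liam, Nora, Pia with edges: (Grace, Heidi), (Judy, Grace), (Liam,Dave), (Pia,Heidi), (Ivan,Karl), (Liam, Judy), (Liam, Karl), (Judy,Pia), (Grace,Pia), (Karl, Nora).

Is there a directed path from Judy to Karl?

No

Explore from Judy.
Distance 1: reach Grace, Pia.
Distance 2: reach Heidi.
The search from Judy is exhausted; no directed path reaches Karl.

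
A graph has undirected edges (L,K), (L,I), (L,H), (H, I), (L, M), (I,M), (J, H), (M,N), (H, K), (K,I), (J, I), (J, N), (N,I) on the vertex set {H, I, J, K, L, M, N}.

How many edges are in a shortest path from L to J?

2

Distance 0: L.
Distance 1: H, I, K, M.
Distance 2: J, N — contains J.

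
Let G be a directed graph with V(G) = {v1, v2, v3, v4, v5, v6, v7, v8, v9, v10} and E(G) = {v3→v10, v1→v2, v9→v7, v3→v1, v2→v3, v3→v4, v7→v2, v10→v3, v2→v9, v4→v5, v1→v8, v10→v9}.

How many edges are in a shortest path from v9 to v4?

Distance 0: v9.
Distance 1: v7.
Distance 2: v2.
Distance 3: v3.
Distance 4: v1, v4, v10 — contains v4.

4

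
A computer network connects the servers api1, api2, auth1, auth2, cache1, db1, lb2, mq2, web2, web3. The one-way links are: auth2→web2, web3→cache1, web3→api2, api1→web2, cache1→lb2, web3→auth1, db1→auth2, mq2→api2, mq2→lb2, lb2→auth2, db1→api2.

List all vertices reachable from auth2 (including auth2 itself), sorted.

auth2, web2

Start at auth2.
Its neighbours: web2.
Nothing further is reachable.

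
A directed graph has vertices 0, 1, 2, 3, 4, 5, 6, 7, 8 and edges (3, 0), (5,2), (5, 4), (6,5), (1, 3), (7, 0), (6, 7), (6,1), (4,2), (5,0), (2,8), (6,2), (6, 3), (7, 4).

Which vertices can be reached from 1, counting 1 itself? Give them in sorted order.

0, 1, 3

Start at 1.
Its neighbours: 3.
Then their neighbours: 0.
Nothing further is reachable.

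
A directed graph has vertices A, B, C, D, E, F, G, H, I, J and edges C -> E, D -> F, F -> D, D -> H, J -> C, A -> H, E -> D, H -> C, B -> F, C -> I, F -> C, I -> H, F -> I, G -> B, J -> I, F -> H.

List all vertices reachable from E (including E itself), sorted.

Start at E.
Its neighbours: D.
Then their neighbours: F, H.
Then next layer: C, I.
Nothing further is reachable.

C, D, E, F, H, I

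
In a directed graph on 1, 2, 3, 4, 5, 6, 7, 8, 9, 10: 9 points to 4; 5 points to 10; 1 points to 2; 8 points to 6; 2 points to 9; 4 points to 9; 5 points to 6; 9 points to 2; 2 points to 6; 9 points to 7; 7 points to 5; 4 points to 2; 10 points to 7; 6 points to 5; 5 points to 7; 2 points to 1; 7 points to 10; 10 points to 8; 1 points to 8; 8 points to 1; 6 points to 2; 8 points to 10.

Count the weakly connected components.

From 1: component {1, 2, 4, 5, 6, 7, 8, 9, 10}.
From 3: component {3}.
That's 2 components.

2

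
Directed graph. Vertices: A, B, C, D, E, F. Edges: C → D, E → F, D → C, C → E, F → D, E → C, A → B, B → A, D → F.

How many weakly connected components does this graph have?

2

From A: component {A, B}.
From C: component {C, D, E, F}.
That's 2 components.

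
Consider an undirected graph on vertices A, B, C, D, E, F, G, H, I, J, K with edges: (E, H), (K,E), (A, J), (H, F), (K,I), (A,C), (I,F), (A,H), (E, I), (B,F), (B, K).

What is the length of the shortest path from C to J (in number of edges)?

Distance 0: C.
Distance 1: A.
Distance 2: H, J — contains J.

2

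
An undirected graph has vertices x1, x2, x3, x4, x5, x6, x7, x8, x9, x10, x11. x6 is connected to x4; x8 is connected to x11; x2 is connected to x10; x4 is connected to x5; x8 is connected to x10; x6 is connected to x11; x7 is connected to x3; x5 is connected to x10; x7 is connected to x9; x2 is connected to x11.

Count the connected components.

3

From x1: component {x1}.
From x2: component {x2, x4, x5, x6, x8, x10, x11}.
From x3: component {x3, x7, x9}.
That's 3 components.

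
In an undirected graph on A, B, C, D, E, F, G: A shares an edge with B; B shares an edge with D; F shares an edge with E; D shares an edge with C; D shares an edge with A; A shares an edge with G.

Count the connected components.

2

From A: component {A, B, C, D, G}.
From E: component {E, F}.
That's 2 components.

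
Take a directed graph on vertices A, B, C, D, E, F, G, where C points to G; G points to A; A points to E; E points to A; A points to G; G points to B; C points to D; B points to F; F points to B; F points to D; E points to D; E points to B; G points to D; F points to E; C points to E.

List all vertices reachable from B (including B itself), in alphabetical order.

Start at B.
Its neighbours: F.
Then their neighbours: D, E.
Then next layer: A.
Then next layer: G.
Nothing further is reachable.

A, B, D, E, F, G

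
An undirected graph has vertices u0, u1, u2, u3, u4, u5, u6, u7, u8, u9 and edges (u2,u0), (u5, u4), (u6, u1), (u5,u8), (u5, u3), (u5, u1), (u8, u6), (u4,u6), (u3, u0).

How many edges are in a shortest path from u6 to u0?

4

Distance 0: u6.
Distance 1: u1, u4, u8.
Distance 2: u5.
Distance 3: u3.
Distance 4: u0 — contains u0.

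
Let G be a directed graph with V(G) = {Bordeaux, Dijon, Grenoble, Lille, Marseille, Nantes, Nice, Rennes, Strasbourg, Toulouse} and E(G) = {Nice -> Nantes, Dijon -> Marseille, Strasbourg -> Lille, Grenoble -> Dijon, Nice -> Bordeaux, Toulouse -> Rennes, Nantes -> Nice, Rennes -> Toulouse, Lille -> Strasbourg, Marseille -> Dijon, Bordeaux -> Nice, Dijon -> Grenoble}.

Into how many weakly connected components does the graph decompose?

From Bordeaux: component {Bordeaux, Nantes, Nice}.
From Dijon: component {Dijon, Grenoble, Marseille}.
From Lille: component {Lille, Strasbourg}.
From Rennes: component {Rennes, Toulouse}.
That's 4 components.

4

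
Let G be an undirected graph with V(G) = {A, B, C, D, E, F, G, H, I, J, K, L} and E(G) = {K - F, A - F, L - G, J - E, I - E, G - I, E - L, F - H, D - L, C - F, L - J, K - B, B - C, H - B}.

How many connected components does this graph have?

From A: component {A, B, C, F, H, K}.
From D: component {D, E, G, I, J, L}.
That's 2 components.

2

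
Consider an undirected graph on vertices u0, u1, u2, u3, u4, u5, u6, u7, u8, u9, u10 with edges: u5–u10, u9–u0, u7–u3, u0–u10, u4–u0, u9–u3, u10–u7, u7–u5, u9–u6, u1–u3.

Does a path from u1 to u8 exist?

No

Explore from u1.
Distance 1: reach u3.
Distance 2: reach u7, u9.
Distance 3: reach u0, u5, u6, u10.
Distance 4: reach u4.
The search is exhausted without reaching u8; it lies in a different component.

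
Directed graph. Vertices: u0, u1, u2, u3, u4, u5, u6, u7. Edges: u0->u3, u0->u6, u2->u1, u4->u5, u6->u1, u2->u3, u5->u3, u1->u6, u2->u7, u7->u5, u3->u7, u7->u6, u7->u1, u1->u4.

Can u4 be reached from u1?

Yes

Explore from u1.
Distance 1: reach u4, u6.
Found u4.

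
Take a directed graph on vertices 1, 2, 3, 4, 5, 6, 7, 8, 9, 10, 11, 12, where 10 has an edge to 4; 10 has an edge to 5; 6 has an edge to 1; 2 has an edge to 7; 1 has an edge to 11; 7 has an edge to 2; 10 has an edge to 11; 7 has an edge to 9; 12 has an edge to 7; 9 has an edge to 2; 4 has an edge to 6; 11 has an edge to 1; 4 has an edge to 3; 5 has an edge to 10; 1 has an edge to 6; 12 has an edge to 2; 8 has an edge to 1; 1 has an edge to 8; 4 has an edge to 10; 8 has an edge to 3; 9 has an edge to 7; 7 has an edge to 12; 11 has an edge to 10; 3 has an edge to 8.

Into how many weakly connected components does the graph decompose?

From 1: component {1, 3, 4, 5, 6, 8, 10, 11}.
From 2: component {2, 7, 9, 12}.
That's 2 components.

2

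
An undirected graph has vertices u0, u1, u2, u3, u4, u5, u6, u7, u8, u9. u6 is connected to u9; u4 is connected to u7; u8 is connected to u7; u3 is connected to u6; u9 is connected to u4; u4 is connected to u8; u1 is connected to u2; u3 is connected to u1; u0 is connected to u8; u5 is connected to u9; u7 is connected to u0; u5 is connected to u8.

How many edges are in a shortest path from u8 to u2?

6

Distance 0: u8.
Distance 1: u0, u4, u5, u7.
Distance 2: u9.
Distance 3: u6.
Distance 4: u3.
Distance 5: u1.
Distance 6: u2 — contains u2.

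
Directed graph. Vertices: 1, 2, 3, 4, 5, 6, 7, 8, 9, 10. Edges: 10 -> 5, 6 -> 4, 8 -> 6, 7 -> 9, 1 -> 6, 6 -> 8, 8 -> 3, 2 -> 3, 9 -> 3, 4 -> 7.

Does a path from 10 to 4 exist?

Explore from 10.
Distance 1: reach 5.
The search from 10 is exhausted; no directed path reaches 4.

No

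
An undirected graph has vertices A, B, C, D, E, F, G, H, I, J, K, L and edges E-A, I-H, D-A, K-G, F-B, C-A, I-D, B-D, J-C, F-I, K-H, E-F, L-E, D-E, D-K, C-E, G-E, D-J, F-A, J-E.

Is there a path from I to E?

Yes

Explore from I.
Distance 1: reach D, F, H.
Distance 2: reach A, B, E, J, K.
Found E.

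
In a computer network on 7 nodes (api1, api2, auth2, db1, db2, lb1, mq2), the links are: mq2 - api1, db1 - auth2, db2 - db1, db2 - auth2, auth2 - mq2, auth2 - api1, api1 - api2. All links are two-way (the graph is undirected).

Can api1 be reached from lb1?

No

lb1 has no edges, so nothing is reachable from it.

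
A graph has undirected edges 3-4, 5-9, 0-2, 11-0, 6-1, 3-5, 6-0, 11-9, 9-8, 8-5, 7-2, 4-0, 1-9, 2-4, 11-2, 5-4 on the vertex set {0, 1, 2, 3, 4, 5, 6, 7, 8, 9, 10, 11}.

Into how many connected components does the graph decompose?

From 0: component {0, 1, 2, 3, 4, 5, 6, 7, 8, 9, 11}.
From 10: component {10}.
That's 2 components.

2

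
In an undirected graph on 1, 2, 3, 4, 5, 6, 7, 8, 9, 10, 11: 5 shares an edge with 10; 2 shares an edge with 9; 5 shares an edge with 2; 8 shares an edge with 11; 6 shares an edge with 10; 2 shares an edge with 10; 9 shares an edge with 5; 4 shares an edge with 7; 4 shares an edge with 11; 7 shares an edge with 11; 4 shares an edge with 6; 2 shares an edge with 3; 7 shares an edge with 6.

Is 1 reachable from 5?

No

Explore from 5.
Distance 1: reach 2, 9, 10.
Distance 2: reach 3, 6.
Distance 3: reach 4, 7.
Distance 4: reach 11.
Distance 5: reach 8.
The search is exhausted without reaching 1; it lies in a different component.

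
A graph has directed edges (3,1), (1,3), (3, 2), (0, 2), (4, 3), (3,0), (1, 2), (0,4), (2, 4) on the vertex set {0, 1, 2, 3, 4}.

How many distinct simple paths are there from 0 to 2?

3

0→2
0→4→3→1→2
0→4→3→2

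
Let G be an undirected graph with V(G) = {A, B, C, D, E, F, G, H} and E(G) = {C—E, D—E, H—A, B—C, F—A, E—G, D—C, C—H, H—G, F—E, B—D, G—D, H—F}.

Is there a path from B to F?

Explore from B.
Distance 1: reach C, D.
Distance 2: reach E, G, H.
Distance 3: reach A, F.
Found F.

Yes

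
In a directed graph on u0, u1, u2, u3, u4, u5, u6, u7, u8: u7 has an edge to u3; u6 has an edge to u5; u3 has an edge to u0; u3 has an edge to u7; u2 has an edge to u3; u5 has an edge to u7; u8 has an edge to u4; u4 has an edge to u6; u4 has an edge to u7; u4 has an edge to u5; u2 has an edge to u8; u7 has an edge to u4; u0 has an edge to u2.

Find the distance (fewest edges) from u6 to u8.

6

Distance 0: u6.
Distance 1: u5.
Distance 2: u7.
Distance 3: u3, u4.
Distance 4: u0.
Distance 5: u2.
Distance 6: u8 — contains u8.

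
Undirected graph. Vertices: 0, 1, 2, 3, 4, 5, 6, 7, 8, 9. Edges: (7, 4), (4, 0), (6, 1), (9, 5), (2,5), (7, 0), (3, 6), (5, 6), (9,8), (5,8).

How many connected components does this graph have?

From 0: component {0, 4, 7}.
From 1: component {1, 2, 3, 5, 6, 8, 9}.
That's 2 components.

2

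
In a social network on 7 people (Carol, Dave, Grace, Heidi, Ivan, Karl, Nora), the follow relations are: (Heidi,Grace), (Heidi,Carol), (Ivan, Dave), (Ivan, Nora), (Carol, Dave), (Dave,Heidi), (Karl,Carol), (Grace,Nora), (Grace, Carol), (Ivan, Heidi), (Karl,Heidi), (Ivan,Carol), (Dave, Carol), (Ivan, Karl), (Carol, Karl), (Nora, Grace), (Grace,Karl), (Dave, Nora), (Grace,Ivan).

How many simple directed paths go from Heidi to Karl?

Heidi→Carol→Dave→Nora→Grace→Ivan→Karl
Heidi→Carol→Dave→Nora→Grace→Karl
Heidi→Carol→Karl
Heidi→Grace→Carol→Karl
Heidi→Grace→Ivan→Carol→Karl
Heidi→Grace→Ivan→Dave→Carol→Karl
Heidi→Grace→Ivan→Karl
Heidi→Grace→Karl

8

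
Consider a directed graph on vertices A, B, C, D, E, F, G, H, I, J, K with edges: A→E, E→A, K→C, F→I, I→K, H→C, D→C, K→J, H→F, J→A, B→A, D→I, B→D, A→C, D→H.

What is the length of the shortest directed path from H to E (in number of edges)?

6

Distance 0: H.
Distance 1: C, F.
Distance 2: I.
Distance 3: K.
Distance 4: J.
Distance 5: A.
Distance 6: E — contains E.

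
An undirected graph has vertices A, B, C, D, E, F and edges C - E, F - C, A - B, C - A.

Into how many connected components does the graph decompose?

From A: component {A, B, C, E, F}.
From D: component {D}.
That's 2 components.

2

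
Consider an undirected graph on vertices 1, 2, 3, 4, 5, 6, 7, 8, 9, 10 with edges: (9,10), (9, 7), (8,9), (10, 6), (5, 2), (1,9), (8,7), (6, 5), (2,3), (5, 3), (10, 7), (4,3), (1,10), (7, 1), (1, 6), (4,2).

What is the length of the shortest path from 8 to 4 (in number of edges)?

Distance 0: 8.
Distance 1: 7, 9.
Distance 2: 1, 10.
Distance 3: 6.
Distance 4: 5.
Distance 5: 2, 3.
Distance 6: 4 — contains 4.

6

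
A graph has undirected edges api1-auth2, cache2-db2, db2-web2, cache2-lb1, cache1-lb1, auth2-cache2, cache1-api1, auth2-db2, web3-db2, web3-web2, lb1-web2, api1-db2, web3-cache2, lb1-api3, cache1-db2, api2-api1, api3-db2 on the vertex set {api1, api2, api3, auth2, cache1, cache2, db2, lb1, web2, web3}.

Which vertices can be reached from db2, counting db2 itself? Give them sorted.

Start at db2.
Its neighbours: api1, api3, auth2, cache1, cache2, web2, web3.
Then their neighbours: api2, lb1.
Every vertex is now reached.

api1, api2, api3, auth2, cache1, cache2, db2, lb1, web2, web3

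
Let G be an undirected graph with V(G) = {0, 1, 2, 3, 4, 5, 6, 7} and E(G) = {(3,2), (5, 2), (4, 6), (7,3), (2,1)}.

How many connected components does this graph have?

From 0: component {0}.
From 1: component {1, 2, 3, 5, 7}.
From 4: component {4, 6}.
That's 3 components.

3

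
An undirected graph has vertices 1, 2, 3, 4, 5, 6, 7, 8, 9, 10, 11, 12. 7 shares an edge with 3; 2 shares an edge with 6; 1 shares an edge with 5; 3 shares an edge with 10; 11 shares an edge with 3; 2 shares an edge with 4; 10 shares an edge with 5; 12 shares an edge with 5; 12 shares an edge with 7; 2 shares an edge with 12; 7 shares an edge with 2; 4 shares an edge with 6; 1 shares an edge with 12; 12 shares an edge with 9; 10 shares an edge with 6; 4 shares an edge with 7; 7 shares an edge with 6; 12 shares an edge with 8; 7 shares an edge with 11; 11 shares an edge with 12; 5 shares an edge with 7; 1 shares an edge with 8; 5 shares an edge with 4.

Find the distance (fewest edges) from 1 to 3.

Distance 0: 1.
Distance 1: 5, 8, 12.
Distance 2: 2, 4, 7, 9, 10, 11.
Distance 3: 3, 6 — contains 3.

3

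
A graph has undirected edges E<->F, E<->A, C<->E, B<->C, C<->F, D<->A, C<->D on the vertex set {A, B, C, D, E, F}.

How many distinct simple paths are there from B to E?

B–C–D–A–E
B–C–E
B–C–F–E

3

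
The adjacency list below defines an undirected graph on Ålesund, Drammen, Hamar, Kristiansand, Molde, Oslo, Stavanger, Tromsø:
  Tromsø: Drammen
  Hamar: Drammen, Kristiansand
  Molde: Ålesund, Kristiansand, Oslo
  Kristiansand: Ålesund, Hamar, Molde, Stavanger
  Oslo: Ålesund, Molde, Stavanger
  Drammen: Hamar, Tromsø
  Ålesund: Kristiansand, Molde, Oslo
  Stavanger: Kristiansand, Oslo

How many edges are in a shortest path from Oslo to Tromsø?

5

Distance 0: Oslo.
Distance 1: Ålesund, Molde, Stavanger.
Distance 2: Kristiansand.
Distance 3: Hamar.
Distance 4: Drammen.
Distance 5: Tromsø — contains Tromsø.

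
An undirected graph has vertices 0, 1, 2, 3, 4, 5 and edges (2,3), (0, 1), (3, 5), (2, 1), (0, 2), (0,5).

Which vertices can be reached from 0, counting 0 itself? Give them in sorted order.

Start at 0.
Its neighbours: 1, 2, 5.
Then their neighbours: 3.
Nothing further is reachable.

0, 1, 2, 3, 5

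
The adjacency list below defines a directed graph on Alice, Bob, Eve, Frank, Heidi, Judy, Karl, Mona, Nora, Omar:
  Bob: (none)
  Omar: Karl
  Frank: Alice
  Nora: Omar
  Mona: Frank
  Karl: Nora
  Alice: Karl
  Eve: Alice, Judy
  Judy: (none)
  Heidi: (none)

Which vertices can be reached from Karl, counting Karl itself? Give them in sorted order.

Karl, Nora, Omar

Start at Karl.
Its neighbours: Nora.
Then their neighbours: Omar.
Nothing further is reachable.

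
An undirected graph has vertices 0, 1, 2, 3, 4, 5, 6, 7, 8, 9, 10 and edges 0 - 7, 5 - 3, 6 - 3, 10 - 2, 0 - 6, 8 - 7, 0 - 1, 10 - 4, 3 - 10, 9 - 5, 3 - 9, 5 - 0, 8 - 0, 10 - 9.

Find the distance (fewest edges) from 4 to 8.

5

Distance 0: 4.
Distance 1: 10.
Distance 2: 2, 3, 9.
Distance 3: 5, 6.
Distance 4: 0.
Distance 5: 1, 7, 8 — contains 8.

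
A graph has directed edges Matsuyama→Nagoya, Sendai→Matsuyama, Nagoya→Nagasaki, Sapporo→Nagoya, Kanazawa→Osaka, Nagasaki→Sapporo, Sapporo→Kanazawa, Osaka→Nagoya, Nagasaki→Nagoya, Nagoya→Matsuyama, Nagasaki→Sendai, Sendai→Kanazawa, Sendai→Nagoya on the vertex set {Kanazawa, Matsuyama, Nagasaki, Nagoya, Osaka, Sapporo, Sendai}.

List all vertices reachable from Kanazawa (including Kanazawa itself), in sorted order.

Start at Kanazawa.
Its neighbours: Osaka.
Then their neighbours: Nagoya.
Then next layer: Matsuyama, Nagasaki.
Then next layer: Sapporo, Sendai.
Every vertex is now reached.

Kanazawa, Matsuyama, Nagasaki, Nagoya, Osaka, Sapporo, Sendai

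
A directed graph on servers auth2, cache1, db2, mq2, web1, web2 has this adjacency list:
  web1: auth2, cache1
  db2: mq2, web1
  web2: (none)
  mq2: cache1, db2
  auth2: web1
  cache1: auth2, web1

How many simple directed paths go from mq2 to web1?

mq2→cache1→auth2→web1
mq2→cache1→web1
mq2→db2→web1

3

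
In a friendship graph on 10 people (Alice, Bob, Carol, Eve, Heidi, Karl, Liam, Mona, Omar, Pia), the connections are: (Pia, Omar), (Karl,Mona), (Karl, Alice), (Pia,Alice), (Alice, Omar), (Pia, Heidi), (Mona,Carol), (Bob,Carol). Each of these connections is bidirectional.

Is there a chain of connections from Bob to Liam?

Explore from Bob.
Distance 1: reach Carol.
Distance 2: reach Mona.
Distance 3: reach Karl.
Distance 4: reach Alice.
Distance 5: reach Omar, Pia.
Distance 6: reach Heidi.
The search is exhausted without reaching Liam; it lies in a different component.

No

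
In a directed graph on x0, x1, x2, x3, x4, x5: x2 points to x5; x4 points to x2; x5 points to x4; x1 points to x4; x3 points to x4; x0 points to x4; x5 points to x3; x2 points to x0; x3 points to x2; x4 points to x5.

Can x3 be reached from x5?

Explore from x5.
Distance 1: reach x3, x4.
Found x3.

Yes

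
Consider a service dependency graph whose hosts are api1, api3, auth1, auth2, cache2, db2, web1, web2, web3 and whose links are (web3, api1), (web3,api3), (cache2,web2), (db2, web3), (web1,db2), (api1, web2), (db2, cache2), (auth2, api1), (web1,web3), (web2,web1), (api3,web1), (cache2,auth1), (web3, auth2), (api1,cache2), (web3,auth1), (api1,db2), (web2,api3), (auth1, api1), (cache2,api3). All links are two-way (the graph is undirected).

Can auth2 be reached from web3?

Explore from web3.
Distance 1: reach api1, api3, auth1, auth2, db2, web1.
Found auth2.

Yes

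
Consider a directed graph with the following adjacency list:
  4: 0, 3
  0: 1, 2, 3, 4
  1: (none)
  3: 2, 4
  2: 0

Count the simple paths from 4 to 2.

4→0→2
4→0→3→2
4→3→2

3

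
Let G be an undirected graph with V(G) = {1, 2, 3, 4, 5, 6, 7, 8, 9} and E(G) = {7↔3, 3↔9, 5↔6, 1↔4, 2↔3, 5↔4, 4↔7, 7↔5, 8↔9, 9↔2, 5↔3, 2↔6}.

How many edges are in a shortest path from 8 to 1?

5

Distance 0: 8.
Distance 1: 9.
Distance 2: 2, 3.
Distance 3: 5, 6, 7.
Distance 4: 4.
Distance 5: 1 — contains 1.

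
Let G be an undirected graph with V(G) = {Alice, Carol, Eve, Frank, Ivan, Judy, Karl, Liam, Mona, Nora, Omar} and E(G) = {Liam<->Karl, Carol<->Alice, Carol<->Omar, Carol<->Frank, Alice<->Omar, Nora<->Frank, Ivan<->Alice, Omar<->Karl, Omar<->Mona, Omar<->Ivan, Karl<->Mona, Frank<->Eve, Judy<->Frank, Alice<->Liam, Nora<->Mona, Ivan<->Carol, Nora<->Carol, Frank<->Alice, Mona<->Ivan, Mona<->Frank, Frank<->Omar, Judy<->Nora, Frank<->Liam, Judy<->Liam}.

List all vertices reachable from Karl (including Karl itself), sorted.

Alice, Carol, Eve, Frank, Ivan, Judy, Karl, Liam, Mona, Nora, Omar

Start at Karl.
Its neighbours: Liam, Mona, Omar.
Then their neighbours: Alice, Carol, Frank, Ivan, Judy, Nora.
Then next layer: Eve.
Every vertex is now reached.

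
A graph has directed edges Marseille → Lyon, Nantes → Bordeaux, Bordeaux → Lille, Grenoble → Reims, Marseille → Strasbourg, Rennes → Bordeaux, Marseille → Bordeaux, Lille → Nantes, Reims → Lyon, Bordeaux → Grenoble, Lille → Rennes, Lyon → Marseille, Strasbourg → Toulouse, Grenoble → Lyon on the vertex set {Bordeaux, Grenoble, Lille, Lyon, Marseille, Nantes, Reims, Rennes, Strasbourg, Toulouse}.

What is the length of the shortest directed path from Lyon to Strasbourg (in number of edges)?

2

Distance 0: Lyon.
Distance 1: Marseille.
Distance 2: Bordeaux, Strasbourg — contains Strasbourg.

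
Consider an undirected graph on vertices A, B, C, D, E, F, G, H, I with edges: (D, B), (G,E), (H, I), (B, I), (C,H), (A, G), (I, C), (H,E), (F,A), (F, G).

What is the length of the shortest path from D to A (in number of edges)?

Distance 0: D.
Distance 1: B.
Distance 2: I.
Distance 3: C, H.
Distance 4: E.
Distance 5: G.
Distance 6: A, F — contains A.

6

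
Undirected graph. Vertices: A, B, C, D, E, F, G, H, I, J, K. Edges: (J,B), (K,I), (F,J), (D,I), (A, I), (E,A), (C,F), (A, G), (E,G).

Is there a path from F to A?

No

Explore from F.
Distance 1: reach C, J.
Distance 2: reach B.
The search is exhausted without reaching A; it lies in a different component.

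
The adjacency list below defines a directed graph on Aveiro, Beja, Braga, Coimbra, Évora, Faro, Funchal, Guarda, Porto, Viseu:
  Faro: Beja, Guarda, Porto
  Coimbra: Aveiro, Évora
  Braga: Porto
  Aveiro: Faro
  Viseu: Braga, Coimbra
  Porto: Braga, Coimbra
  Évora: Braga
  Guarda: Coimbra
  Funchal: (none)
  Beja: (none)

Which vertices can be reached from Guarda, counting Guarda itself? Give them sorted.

Aveiro, Beja, Braga, Coimbra, Évora, Faro, Guarda, Porto

Start at Guarda.
Its neighbours: Coimbra.
Then their neighbours: Aveiro, Évora.
Then next layer: Braga, Faro.
Then next layer: Beja, Porto.
Nothing further is reachable.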